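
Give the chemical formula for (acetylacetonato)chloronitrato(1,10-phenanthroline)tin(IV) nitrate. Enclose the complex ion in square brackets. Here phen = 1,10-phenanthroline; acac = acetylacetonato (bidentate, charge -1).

[Sn(acac)Cl(NO3)(phen)]NO3

Ligands: 1 1,10-phenanthroline (phen, neutral), 1 chloro (Cl, -1), 1 acetylacetonato (acac, -1), 1 nitrato (NO3, -1). Ligand charge sum = -3.
With Sn in oxidation state +4, the complex ion is [Sn...]^1+.
Charge balance with nitrate (-1) requires 1 complex ion per 1 nitrate.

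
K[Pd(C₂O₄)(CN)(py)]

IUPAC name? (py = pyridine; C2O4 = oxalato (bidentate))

The 1 potassium counter-ion carries a total charge of +1, so each complex ion is 1−.
Ligand charges: 1×pyridine (neutral), 1×oxalato (-2 each), 1×cyano (-1 each); total -3. So Pd + (-3) = 1−, giving Pd = +2.
Ligands are named alphabetically: cyano before oxalato before pyridine.
The complex ion is anionic, so palladium takes the -ate form palladate(II).

potassium cyanooxalato(pyridine)palladate(II)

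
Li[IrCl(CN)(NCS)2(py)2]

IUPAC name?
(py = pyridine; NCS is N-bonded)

lithium chlorocyanodiisothiocyanatobis(pyridine)iridate(III)

The 1 lithium counter-ion carries a total charge of +1, so each complex ion is 1−.
Ligand charges: 1×cyano (-1 each), 1×chloro (-1 each), 2×pyridine (neutral), 2×isothiocyanato (-1 each); total -4. So Ir + (-4) = 1−, giving Ir = +3.
Ligands are named alphabetically: chloro before cyano before isothiocyanato before pyridine.
The complex ion is anionic, so iridium takes the -ate form iridate(III).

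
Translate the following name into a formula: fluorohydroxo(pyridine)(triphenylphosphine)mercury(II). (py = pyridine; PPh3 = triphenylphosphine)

Ligands: 1 hydroxo (OH, -1), 1 pyridine (py, neutral), 1 triphenylphosphine (PPh3, neutral), 1 fluoro (F, -1). Ligand charge sum = -2.
With Hg in oxidation state +2, the complex ion is [Hg...].

[HgF(OH)(PPh3)(py)]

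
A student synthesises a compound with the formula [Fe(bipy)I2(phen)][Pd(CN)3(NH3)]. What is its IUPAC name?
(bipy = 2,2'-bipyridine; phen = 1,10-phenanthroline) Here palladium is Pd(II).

Both ions are complex: the cation is named first with the plain metal name, the anion second with the -ate form; each ion's ligands are alphabetised independently.
Pd is given as +2; the anion's ligand charges sum to -3, so the complex anion is 1−.
A 1:1 salt means the cation carries the equal and opposite charge, 1+.
Cation: ligand charges sum to -2; for the ion to be 1+, Fe = +3.

(2,2'-bipyridine)diiodo(1,10-phenanthroline)iron(III) amminetricyanopalladate(II)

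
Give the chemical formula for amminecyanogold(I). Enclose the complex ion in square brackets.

Ligands: 1 cyano (CN, -1), 1 ammine (NH3, neutral). Ligand charge sum = -1.
With Au in oxidation state +1, the complex ion is [Au...].

[Au(CN)(NH3)]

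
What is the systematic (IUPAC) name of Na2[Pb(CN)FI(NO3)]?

sodium cyanofluoroiodonitratoplumbate(II)

The 2 sodium counter-ions carry a total charge of +2, so each complex ion is 2−.
Ligand charges: 1×nitrato (-1 each), 1×iodo (-1 each), 1×fluoro (-1 each), 1×cyano (-1 each); total -4. So Pb + (-4) = 2−, giving Pb = +2.
Ligands are named alphabetically: cyano before fluoro before iodo before nitrato.
The complex ion is anionic, so lead takes the -ate form plumbate(II).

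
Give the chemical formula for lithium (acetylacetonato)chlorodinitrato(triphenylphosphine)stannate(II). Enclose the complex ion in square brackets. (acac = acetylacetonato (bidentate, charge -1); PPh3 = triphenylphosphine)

Li2[Sn(acac)Cl(NO3)2(PPh3)]

Ligands: 1 acetylacetonato (acac, -1), 1 triphenylphosphine (PPh3, neutral), 1 chloro (Cl, -1), 2 nitrato (NO3, -1). Ligand charge sum = -4.
With Sn in oxidation state +2, the complex ion is [Sn...]^2−.
Charge balance with lithium (+1) requires 1 complex ion per 2 lithium.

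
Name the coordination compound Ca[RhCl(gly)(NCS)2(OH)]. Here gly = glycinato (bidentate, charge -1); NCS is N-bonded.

calcium chloro(glycinato)hydroxodiisothiocyanatorhodate(III)

The 1 calcium counter-ion carries a total charge of +2, so each complex ion is 2−.
Ligand charges: 1×glycinato (-1 each), 2×isothiocyanato (-1 each), 1×chloro (-1 each), 1×hydroxo (-1 each); total -5. So Rh + (-5) = 2−, giving Rh = +3.
Ligands are named alphabetically: chloro before glycinato before hydroxo before isothiocyanato.
The complex ion is anionic, so rhodium takes the -ate form rhodate(III).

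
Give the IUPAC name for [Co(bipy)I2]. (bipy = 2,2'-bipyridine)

(2,2'-bipyridine)diiodocobalt(II)

There is no counter-ion, so the complex is neutral overall.
Ligand charges: 2×iodo (-1 each), 1×2,2'-bipyridine (neutral); total -2. So Co + (-2) = 0, giving Co = +2.
Ligands are named alphabetically: bipyridine before iodo.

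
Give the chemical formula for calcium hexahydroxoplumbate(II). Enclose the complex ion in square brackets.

Ca2[Pb(OH)6]

Ligands: 6 hydroxo (OH, -1). Ligand charge sum = -6.
With Pb in oxidation state +2, the complex ion is [Pb...]^4−.
Charge balance with calcium (+2) requires 1 complex ion per 2 calcium.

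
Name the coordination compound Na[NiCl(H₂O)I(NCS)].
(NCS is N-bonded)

The 1 sodium counter-ion carries a total charge of +1, so each complex ion is 1−.
Ligand charges: 1×aqua (neutral), 1×isothiocyanato (-1 each), 1×iodo (-1 each), 1×chloro (-1 each); total -3. So Ni + (-3) = 1−, giving Ni = +2.
The complex ion is anionic, so nickel takes the -ate form nickelate(II).

sodium aquachloroiodoisothiocyanatonickelate(II)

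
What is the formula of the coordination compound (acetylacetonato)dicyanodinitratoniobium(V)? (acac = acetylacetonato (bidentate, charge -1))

Ligands: 1 acetylacetonato (acac, -1), 2 nitrato (NO3, -1), 2 cyano (CN, -1). Ligand charge sum = -5.
With Nb in oxidation state +5, the complex ion is [Nb...].

[Nb(acac)(CN)2(NO3)2]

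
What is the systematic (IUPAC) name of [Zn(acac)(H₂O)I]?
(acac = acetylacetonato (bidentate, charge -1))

There is no counter-ion, so the complex is neutral overall.
Ligand charges: 1×aqua (neutral), 1×iodo (-1 each), 1×acetylacetonato (-1 each); total -2. So Zn + (-2) = 0, giving Zn = +2.
Ligands are named alphabetically: acetylacetonato before aqua before iodo.

(acetylacetonato)aquaiodozinc(II)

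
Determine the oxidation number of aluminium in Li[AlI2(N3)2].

+3

1 lithium outside the brackets (+1 each) → the complex ion is 1−.
Ligand charges: 2×N3 = -2; 2×I = -2; sum -4.
Al + (-4) = 1− ⇒ Al is +3.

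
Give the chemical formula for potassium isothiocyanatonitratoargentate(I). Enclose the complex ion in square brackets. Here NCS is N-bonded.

K[Ag(NCS)(NO3)]

Ligands: 1 isothiocyanato (NCS, -1), 1 nitrato (NO3, -1). Ligand charge sum = -2.
With Ag in oxidation state +1, the complex ion is [Ag...]^1−.
Charge balance with potassium (+1) requires 1 complex ion per 1 potassium.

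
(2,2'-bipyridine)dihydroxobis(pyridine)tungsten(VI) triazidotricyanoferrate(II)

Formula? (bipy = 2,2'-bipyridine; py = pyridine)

[W(bipy)(OH)2(py)2][Fe(CN)3(N3)3]

Cation [W…]: ligand charges -2, W(VI) ⇒ ion charge 4+.
Anion [Fe…]: ligand charges -6, Fe(II) ⇒ ion charge 4−.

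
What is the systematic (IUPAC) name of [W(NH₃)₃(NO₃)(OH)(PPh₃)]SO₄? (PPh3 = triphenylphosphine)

triamminehydroxonitrato(triphenylphosphine)tungsten(IV) sulfate

The 1 sulfate counter-ion carries a total charge of -2, so each complex ion is 2+.
Ligand charges: 1×hydroxo (-1 each), 1×triphenylphosphine (neutral), 3×ammine (neutral), 1×nitrato (-1 each); total -2. So W + (-2) = 2+, giving W = +4.
Ligands are named alphabetically: ammine before hydroxo before nitrato before triphenylphosphine.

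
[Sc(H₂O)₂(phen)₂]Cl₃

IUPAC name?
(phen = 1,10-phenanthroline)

The 3 chloride counter-ions carry a total charge of -3, so each complex ion is 3+.
Ligand charges: 2×aqua (neutral), 2×1,10-phenanthroline (neutral); total 0. So Sc + (0) = 3+, giving Sc = +3.
Ligands are named alphabetically: aqua before phenanthroline.

diaquabis(1,10-phenanthroline)scandium(III) chloride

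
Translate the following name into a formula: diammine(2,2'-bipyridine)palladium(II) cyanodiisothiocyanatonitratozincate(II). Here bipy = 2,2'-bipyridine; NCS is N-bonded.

[Pd(bipy)(NH3)2][Zn(CN)(NCS)2(NO3)]

Cation [Pd…]: ligand charges 0, Pd(II) ⇒ ion charge 2+.
Anion [Zn…]: ligand charges -4, Zn(II) ⇒ ion charge 2−.
One 2+ cation balances one 2− anion.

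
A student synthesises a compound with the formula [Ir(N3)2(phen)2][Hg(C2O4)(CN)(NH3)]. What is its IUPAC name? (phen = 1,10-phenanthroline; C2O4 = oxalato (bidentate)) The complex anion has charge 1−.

Both ions are complex: the cation is named first with the plain metal name, the anion second with the -ate form; each ion's ligands are alphabetised independently.
The complex anion is given as 1−; its ligand charges sum to -3, so Hg = +2.
A 1:1 salt means the cation carries the equal and opposite charge, 1+.
Cation: ligand charges sum to -2; for the ion to be 1+, Ir = +3.

diazidobis(1,10-phenanthroline)iridium(III) amminecyanooxalatomercurate(II)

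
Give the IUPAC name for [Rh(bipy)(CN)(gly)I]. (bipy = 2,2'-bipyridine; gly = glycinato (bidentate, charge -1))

(2,2'-bipyridine)cyano(glycinato)iodorhodium(III)

There is no counter-ion, so the complex is neutral overall.
Ligand charges: 1×2,2'-bipyridine (neutral), 1×glycinato (-1 each), 1×iodo (-1 each), 1×cyano (-1 each); total -3. So Rh + (-3) = 0, giving Rh = +3.
Ligands are named alphabetically: bipyridine before cyano before glycinato before iodo.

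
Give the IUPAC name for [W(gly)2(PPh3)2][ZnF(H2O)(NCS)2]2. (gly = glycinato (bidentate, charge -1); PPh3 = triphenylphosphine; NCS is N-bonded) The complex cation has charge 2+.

The complex cation is given as 2+; its ligand charges sum to -2, so W = +4.
With 2 anions per cation, each anion must be 2/2 = 1−.
Anion: ligand charges sum to -3; for the ion to be 1−, Zn = +2.

bis(glycinato)bis(triphenylphosphine)tungsten(IV) aquafluorodiisothiocyanatozincate(II)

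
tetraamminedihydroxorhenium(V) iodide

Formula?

Ligands: 2 hydroxo (OH, -1), 4 ammine (NH3, neutral). Ligand charge sum = -2.
With Re in oxidation state +5, the complex ion is [Re...]^3+.
Charge balance with iodide (-1) requires 1 complex ion per 3 iodide.

[Re(NH3)4(OH)2]I3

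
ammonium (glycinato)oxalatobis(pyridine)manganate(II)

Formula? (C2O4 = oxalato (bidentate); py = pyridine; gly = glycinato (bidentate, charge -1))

Ligands: 1 oxalato (C2O4, -2), 2 pyridine (py, neutral), 1 glycinato (gly, -1). Ligand charge sum = -3.
With Mn in oxidation state +2, the complex ion is [Mn...]^1−.
Charge balance with ammonium (+1) requires 1 complex ion per 1 ammonium.

NH4[Mn(C2O4)(gly)(py)2]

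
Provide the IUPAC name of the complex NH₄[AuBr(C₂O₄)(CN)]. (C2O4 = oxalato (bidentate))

The 1 ammonium counter-ion carries a total charge of +1, so each complex ion is 1−.
Ligand charges: 1×oxalato (-2 each), 1×cyano (-1 each), 1×bromo (-1 each); total -4. So Au + (-4) = 1−, giving Au = +3.
The complex ion is anionic, so gold takes the -ate form aurate(III).

ammonium bromocyanooxalatoaurate(III)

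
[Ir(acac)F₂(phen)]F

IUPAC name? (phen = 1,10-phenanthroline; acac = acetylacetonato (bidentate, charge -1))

The 1 fluoride counter-ion carries a total charge of -1, so each complex ion is 1+.
Ligand charges: 1×1,10-phenanthroline (neutral), 2×fluoro (-1 each), 1×acetylacetonato (-1 each); total -3. So Ir + (-3) = 1+, giving Ir = +4.
Ligands are named alphabetically: acetylacetonato before fluoro before phenanthroline.

(acetylacetonato)difluoro(1,10-phenanthroline)iridium(IV) fluoride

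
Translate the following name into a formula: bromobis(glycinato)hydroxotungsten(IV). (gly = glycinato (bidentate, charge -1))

Ligands: 1 bromo (Br, -1), 2 glycinato (gly, -1), 1 hydroxo (OH, -1). Ligand charge sum = -4.
With W in oxidation state +4, the complex ion is [W...].

[WBr(gly)2(OH)]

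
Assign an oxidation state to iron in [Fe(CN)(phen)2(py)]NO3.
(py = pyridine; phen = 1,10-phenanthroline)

1 nitrate outside the brackets (-1 each) → the complex ion is 1+.
Ligand charges: 1×py neutral; 2×phen neutral; 1×CN = -1; sum -1.
Fe + (-1) = 1+ ⇒ Fe is +2.

+2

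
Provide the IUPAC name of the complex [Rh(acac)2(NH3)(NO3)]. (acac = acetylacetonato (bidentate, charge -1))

There is no counter-ion, so the complex is neutral overall.
Ligand charges: 1×ammine (neutral), 1×nitrato (-1 each), 2×acetylacetonato (-1 each); total -3. So Rh + (-3) = 0, giving Rh = +3.
Ligands are named alphabetically: acetylacetonato before ammine before nitrato.

bis(acetylacetonato)amminenitratorhodium(III)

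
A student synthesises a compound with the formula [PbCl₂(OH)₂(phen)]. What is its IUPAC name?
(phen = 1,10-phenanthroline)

dichlorodihydroxo(1,10-phenanthroline)lead(IV)

There is no counter-ion, so the complex is neutral overall.
Ligand charges: 2×chloro (-1 each), 2×hydroxo (-1 each), 1×1,10-phenanthroline (neutral); total -4. So Pb + (-4) = 0, giving Pb = +4.
Ligands are named alphabetically: chloro before hydroxo before phenanthroline.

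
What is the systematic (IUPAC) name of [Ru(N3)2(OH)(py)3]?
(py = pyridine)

diazidohydroxotris(pyridine)ruthenium(III)

There is no counter-ion, so the complex is neutral overall.
Ligand charges: 3×pyridine (neutral), 2×azido (-1 each), 1×hydroxo (-1 each); total -3. So Ru + (-3) = 0, giving Ru = +3.
Ligands are named alphabetically: azido before hydroxo before pyridine.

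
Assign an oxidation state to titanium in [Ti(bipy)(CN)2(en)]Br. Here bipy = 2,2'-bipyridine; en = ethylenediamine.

+3

1 bromide outside the brackets (-1 each) → the complex ion is 1+.
Ligand charges: 1×bipy neutral; 2×CN = -2; 1×en neutral; sum -2.
Ti + (-2) = 1+ ⇒ Ti is +3.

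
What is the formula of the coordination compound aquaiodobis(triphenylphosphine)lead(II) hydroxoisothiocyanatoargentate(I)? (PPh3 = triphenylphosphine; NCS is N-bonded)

[Pb(H2O)I(PPh3)2][Ag(NCS)(OH)]

Cation [Pb…]: ligand charges -1, Pb(II) ⇒ ion charge 1+.
Anion [Ag…]: ligand charges -2, Ag(I) ⇒ ion charge 1−.
One 1+ cation balances one 1− anion.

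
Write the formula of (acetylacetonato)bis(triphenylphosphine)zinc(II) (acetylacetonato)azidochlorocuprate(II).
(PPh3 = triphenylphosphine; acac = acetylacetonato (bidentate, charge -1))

Cation [Zn…]: ligand charges -1, Zn(II) ⇒ ion charge 1+.
Anion [Cu…]: ligand charges -3, Cu(II) ⇒ ion charge 1−.
One 1+ cation balances one 1− anion.

[Zn(acac)(PPh3)2][Cu(acac)Cl(N3)]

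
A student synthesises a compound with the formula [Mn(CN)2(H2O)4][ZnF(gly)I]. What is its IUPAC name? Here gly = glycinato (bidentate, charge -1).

tetraaquadicyanomanganese(III) fluoro(glycinato)iodozincate(II)

Both ions are complex: the cation is named first with the plain metal name, the anion second with the -ate form; each ion's ligands are alphabetised independently.
Zinc is always +2 in its complexes; the anion's ligand charges sum to -3, so the complex anion is 1−.
A 1:1 salt means the cation carries the equal and opposite charge, 1+.
Cation: ligand charges sum to -2; for the ion to be 1+, Mn = +3.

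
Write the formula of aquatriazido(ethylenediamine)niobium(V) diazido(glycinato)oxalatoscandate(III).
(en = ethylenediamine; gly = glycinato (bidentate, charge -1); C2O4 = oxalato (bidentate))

[Nb(en)(H2O)(N3)3][Sc(C2O4)(gly)(N3)2]

Cation [Nb…]: ligand charges -3, Nb(V) ⇒ ion charge 2+.
Anion [Sc…]: ligand charges -5, Sc(III) ⇒ ion charge 2−.
One 2+ cation balances one 2− anion.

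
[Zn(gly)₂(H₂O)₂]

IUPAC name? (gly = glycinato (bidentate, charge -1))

There is no counter-ion, so the complex is neutral overall.
Ligand charges: 2×glycinato (-1 each), 2×aqua (neutral); total -2. So Zn + (-2) = 0, giving Zn = +2.
Ligands are named alphabetically: aqua before glycinato.

diaquabis(glycinato)zinc(II)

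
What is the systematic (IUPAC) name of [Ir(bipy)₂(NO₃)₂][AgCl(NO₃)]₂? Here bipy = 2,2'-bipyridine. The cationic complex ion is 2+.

Both ions are complex: the cation is named first with the plain metal name, the anion second with the -ate form; each ion's ligands are alphabetised independently.
The complex cation is given as 2+; its ligand charges sum to -2, so Ir = +4.
With 2 anions per cation, each anion must be 2/2 = 1−.
Anion: ligand charges sum to -2; for the ion to be 1−, Ag = +1.

bis(2,2'-bipyridine)dinitratoiridium(IV) chloronitratoargentate(I)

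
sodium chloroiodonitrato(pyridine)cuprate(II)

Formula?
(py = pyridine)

Ligands: 1 pyridine (py, neutral), 1 iodo (I, -1), 1 nitrato (NO3, -1), 1 chloro (Cl, -1). Ligand charge sum = -3.
With Cu in oxidation state +2, the complex ion is [Cu...]^1−.
Charge balance with sodium (+1) requires 1 complex ion per 1 sodium.

Na[CuClI(NO3)(py)]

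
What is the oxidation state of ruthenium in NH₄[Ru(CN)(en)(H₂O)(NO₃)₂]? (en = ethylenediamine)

1 ammonium outside the brackets (+1 each) → the complex ion is 1−.
Ligand charges: 2×NO3 = -2; 1×H2O neutral; 1×CN = -1; 1×en neutral; sum -3.
Ru + (-3) = 1− ⇒ Ru is +2.

+2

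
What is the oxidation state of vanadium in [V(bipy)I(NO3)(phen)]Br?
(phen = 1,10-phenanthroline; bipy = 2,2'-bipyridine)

1 bromide outside the brackets (-1 each) → the complex ion is 1+.
Ligand charges: 1×phen neutral; 1×bipy neutral; 1×NO3 = -1; 1×I = -1; sum -2.
V + (-2) = 1+ ⇒ V is +3.

+3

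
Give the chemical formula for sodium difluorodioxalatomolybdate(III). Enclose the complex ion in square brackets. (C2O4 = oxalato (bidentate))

Na3[Mo(C2O4)2F2]

Ligands: 2 oxalato (C2O4, -2), 2 fluoro (F, -1). Ligand charge sum = -6.
Charge balance with sodium (+1) requires 1 complex ion per 3 sodium.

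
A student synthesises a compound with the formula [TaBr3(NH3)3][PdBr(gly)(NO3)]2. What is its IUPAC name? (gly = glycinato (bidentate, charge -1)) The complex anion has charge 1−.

Both ions are complex: the cation is named first with the plain metal name, the anion second with the -ate form; each ion's ligands are alphabetised independently.
The complex anion is given as 1−; its ligand charges sum to -3, so Pd = +2.
With 2 anions per cation, the cation must be 2×1 = 2+.
Cation: ligand charges sum to -3; for the ion to be 2+, Ta = +5.

triamminetribromotantalum(V) bromo(glycinato)nitratopalladate(II)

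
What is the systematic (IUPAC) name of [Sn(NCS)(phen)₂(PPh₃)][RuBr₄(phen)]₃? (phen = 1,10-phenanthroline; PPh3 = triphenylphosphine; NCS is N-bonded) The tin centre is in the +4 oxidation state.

Sn is given as +4; the cation's ligand charges sum to -1, so the complex cation is 3+.
With 3 anions per cation, each anion must be 3/3 = 1−.
Anion: ligand charges sum to -4; for the ion to be 1−, Ru = +3.

isothiocyanatobis(1,10-phenanthroline)(triphenylphosphine)tin(IV) tetrabromo(1,10-phenanthroline)ruthenate(III)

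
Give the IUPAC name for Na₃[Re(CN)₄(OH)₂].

sodium tetracyanodihydroxorhenate(III)

The 3 sodium counter-ions carry a total charge of +3, so each complex ion is 3−.
Ligand charges: 4×cyano (-1 each), 2×hydroxo (-1 each); total -6. So Re + (-6) = 3−, giving Re = +3.
Ligands are named alphabetically: cyano before hydroxo.
The complex ion is anionic, so rhenium takes the -ate form rhenate(III).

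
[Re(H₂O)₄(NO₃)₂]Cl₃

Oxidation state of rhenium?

+5

3 chloride outside the brackets (-1 each) → the complex ion is 3+.
Ligand charges: 4×H2O neutral; 2×NO3 = -2; sum -2.
Re + (-2) = 3+ ⇒ Re is +5.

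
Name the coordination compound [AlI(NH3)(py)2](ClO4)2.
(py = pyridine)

The 2 perchlorate counter-ions carry a total charge of -2, so each complex ion is 2+.
Ligand charges: 1×ammine (neutral), 2×pyridine (neutral), 1×iodo (-1 each); total -1. So Al + (-1) = 2+, giving Al = +3.
Ligands are named alphabetically: ammine before iodo before pyridine.

ammineiodobis(pyridine)aluminium(III) perchlorate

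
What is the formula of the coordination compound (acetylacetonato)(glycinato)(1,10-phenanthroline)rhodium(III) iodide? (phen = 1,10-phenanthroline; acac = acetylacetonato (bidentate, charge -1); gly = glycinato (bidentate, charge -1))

[Rh(acac)(gly)(phen)]I

Ligands: 1 1,10-phenanthroline (phen, neutral), 1 acetylacetonato (acac, -1), 1 glycinato (gly, -1). Ligand charge sum = -2.
Charge balance with iodide (-1) requires 1 complex ion per 1 iodide.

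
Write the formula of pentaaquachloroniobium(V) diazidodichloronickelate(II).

[NbCl(H2O)5][NiCl2(N3)2]2

Cation [Nb…]: ligand charges -1, Nb(V) ⇒ ion charge 4+.
Anion [Ni…]: ligand charges -4, Ni(II) ⇒ ion charge 2−.
One 4+ cation requires 2 of the 2− anion.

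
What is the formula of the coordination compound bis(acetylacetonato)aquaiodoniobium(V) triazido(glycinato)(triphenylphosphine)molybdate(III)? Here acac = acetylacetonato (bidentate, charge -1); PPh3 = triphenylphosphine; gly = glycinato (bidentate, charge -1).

Cation [Nb…]: ligand charges -3, Nb(V) ⇒ ion charge 2+.
Anion [Mo…]: ligand charges -4, Mo(III) ⇒ ion charge 1−.
One 2+ cation requires 2 of the 1− anion.

[Nb(acac)2(H2O)I][Mo(gly)(N3)3(PPh3)]2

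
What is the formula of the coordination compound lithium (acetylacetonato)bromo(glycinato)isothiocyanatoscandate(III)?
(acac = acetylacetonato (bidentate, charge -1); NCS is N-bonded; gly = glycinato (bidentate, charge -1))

Li[Sc(acac)Br(gly)(NCS)]

Ligands: 1 bromo (Br, -1), 1 acetylacetonato (acac, -1), 1 isothiocyanato (NCS, -1), 1 glycinato (gly, -1). Ligand charge sum = -4.
With Sc in oxidation state +3, the complex ion is [Sc...]^1−.
Charge balance with lithium (+1) requires 1 complex ion per 1 lithium.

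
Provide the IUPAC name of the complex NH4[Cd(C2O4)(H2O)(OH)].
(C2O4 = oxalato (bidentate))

The 1 ammonium counter-ion carries a total charge of +1, so each complex ion is 1−.
Ligand charges: 1×hydroxo (-1 each), 1×oxalato (-2 each), 1×aqua (neutral); total -3. So Cd + (-3) = 1−, giving Cd = +2.
Ligands are named alphabetically: aqua before hydroxo before oxalato.
The complex ion is anionic, so cadmium takes the -ate form cadmate(II).

ammonium aquahydroxooxalatocadmate(II)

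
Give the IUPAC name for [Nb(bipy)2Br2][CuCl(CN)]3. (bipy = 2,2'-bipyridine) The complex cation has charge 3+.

Both ions are complex: the cation is named first with the plain metal name, the anion second with the -ate form; each ion's ligands are alphabetised independently.
The complex cation is given as 3+; its ligand charges sum to -2, so Nb = +5.
With 3 anions per cation, each anion must be 3/3 = 1−.
Anion: ligand charges sum to -2; for the ion to be 1−, Cu = +1.

bis(2,2'-bipyridine)dibromoniobium(V) chlorocyanocuprate(I)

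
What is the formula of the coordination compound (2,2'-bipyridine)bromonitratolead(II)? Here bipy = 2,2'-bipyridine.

[Pb(bipy)Br(NO3)]

Ligands: 1 2,2'-bipyridine (bipy, neutral), 1 bromo (Br, -1), 1 nitrato (NO3, -1). Ligand charge sum = -2.
With Pb in oxidation state +2, the complex ion is [Pb...].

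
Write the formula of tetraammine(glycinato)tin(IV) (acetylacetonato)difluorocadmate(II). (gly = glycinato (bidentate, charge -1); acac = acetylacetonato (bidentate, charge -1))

[Sn(gly)(NH3)4][Cd(acac)F2]3

Cation [Sn…]: ligand charges -1, Sn(IV) ⇒ ion charge 3+.
Anion [Cd…]: ligand charges -3, Cd(II) ⇒ ion charge 1−.
One 3+ cation requires 3 of the 1− anion.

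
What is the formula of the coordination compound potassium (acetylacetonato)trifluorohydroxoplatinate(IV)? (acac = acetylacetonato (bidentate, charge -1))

Ligands: 3 fluoro (F, -1), 1 acetylacetonato (acac, -1), 1 hydroxo (OH, -1). Ligand charge sum = -5.
With Pt in oxidation state +4, the complex ion is [Pt...]^1−.
Charge balance with potassium (+1) requires 1 complex ion per 1 potassium.

K[Pt(acac)F3(OH)]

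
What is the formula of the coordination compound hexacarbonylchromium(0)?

Ligands: 6 carbonyl (CO, neutral). Ligand charge sum = 0.
With Cr in oxidation state 0, the complex ion is [Cr...].

[Cr(CO)6]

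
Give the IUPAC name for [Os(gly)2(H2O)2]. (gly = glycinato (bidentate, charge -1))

diaquabis(glycinato)osmium(II)

There is no counter-ion, so the complex is neutral overall.
Ligand charges: 2×glycinato (-1 each), 2×aqua (neutral); total -2. So Os + (-2) = 0, giving Os = +2.
Ligands are named alphabetically: aqua before glycinato.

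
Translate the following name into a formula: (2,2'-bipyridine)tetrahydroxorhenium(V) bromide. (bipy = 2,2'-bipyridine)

Ligands: 1 2,2'-bipyridine (bipy, neutral), 4 hydroxo (OH, -1). Ligand charge sum = -4.
Charge balance with bromide (-1) requires 1 complex ion per 1 bromide.

[Re(bipy)(OH)4]Br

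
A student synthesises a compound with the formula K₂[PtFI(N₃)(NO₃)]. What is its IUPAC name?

potassium azidofluoroiodonitratoplatinate(II)

The 2 potassium counter-ions carry a total charge of +2, so each complex ion is 2−.
Ligand charges: 1×iodo (-1 each), 1×nitrato (-1 each), 1×azido (-1 each), 1×fluoro (-1 each); total -4. So Pt + (-4) = 2−, giving Pt = +2.
Ligands are named alphabetically: azido before fluoro before iodo before nitrato.
The complex ion is anionic, so platinum takes the -ate form platinate(II).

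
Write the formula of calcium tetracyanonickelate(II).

Ca[Ni(CN)4]

Ligands: 4 cyano (CN, -1). Ligand charge sum = -4.
With Ni in oxidation state +2, the complex ion is [Ni...]^2−.
Charge balance with calcium (+2) requires 1 complex ion per 1 calcium.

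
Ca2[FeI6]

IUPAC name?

The 2 calcium counter-ions carry a total charge of +4, so each complex ion is 4−.
Ligand charges: 6×iodo (-1 each); total -6. So Fe + (-6) = 4−, giving Fe = +2.
The complex ion is anionic, so iron takes the -ate form ferrate(II).

calcium hexaiodoferrate(II)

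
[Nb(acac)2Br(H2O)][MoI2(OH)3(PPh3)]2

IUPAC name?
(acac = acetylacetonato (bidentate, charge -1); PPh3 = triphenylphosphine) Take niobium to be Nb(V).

Both ions are complex: the cation is named first with the plain metal name, the anion second with the -ate form; each ion's ligands are alphabetised independently.
Nb is given as +5; the cation's ligand charges sum to -3, so the complex cation is 2+.
With 2 anions per cation, each anion must be 2/2 = 1−.
Anion: ligand charges sum to -5; for the ion to be 1−, Mo = +4.

bis(acetylacetonato)aquabromoniobium(V) trihydroxodiiodo(triphenylphosphine)molybdate(IV)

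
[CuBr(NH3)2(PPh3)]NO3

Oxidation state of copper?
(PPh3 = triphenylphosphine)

1 nitrate outside the brackets (-1 each) → the complex ion is 1+.
Ligand charges: 2×NH3 neutral; 1×PPh3 neutral; 1×Br = -1; sum -1.
Cu + (-1) = 1+ ⇒ Cu is +2.

+2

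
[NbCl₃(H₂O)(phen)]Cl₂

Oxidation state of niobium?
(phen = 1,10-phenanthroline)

2 chloride outside the brackets (-1 each) → the complex ion is 2+.
Ligand charges: 3×Cl = -3; 1×H2O neutral; 1×phen neutral; sum -3.
Nb + (-3) = 2+ ⇒ Nb is +5.

+5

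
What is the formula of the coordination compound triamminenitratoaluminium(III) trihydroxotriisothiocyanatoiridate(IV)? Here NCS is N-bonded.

[Al(NH3)3(NO3)][Ir(NCS)3(OH)3]

Cation [Al…]: ligand charges -1, Al(III) ⇒ ion charge 2+.
Anion [Ir…]: ligand charges -6, Ir(IV) ⇒ ion charge 2−.
One 2+ cation balances one 2− anion.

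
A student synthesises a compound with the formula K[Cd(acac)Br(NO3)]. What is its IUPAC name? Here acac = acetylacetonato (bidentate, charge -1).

The 1 potassium counter-ion carries a total charge of +1, so each complex ion is 1−.
Ligand charges: 1×acetylacetonato (-1 each), 1×nitrato (-1 each), 1×bromo (-1 each); total -3. So Cd + (-3) = 1−, giving Cd = +2.
Ligands are named alphabetically: acetylacetonato before bromo before nitrato.
The complex ion is anionic, so cadmium takes the -ate form cadmate(II).

potassium (acetylacetonato)bromonitratocadmate(II)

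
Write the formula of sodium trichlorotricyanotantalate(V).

Na[TaCl3(CN)3]

Ligands: 3 cyano (CN, -1), 3 chloro (Cl, -1). Ligand charge sum = -6.
With Ta in oxidation state +5, the complex ion is [Ta...]^1−.
Charge balance with sodium (+1) requires 1 complex ion per 1 sodium.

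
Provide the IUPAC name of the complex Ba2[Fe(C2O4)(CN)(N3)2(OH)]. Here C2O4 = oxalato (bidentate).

barium diazidocyanohydroxooxalatoferrate(II)

The 2 barium counter-ions carry a total charge of +4, so each complex ion is 4−.
Ligand charges: 1×oxalato (-2 each), 1×cyano (-1 each), 1×hydroxo (-1 each), 2×azido (-1 each); total -6. So Fe + (-6) = 4−, giving Fe = +2.
Ligands are named alphabetically: azido before cyano before hydroxo before oxalato.
The complex ion is anionic, so iron takes the -ate form ferrate(II).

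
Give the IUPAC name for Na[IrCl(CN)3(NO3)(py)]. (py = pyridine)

sodium chlorotricyanonitrato(pyridine)iridate(IV)

The 1 sodium counter-ion carries a total charge of +1, so each complex ion is 1−.
Ligand charges: 1×nitrato (-1 each), 1×chloro (-1 each), 1×pyridine (neutral), 3×cyano (-1 each); total -5. So Ir + (-5) = 1−, giving Ir = +4.
Ligands are named alphabetically: chloro before cyano before nitrato before pyridine.
The complex ion is anionic, so iridium takes the -ate form iridate(IV).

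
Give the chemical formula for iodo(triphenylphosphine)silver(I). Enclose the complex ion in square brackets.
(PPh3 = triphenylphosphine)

[AgI(PPh3)]

Ligands: 1 triphenylphosphine (PPh3, neutral), 1 iodo (I, -1). Ligand charge sum = -1.
With Ag in oxidation state +1, the complex ion is [Ag...].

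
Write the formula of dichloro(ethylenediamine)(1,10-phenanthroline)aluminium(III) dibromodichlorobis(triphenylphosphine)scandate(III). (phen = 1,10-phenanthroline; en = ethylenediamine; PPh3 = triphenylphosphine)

[AlCl2(en)(phen)][ScBr2Cl2(PPh3)2]

Cation [Al…]: ligand charges -2, Al(III) ⇒ ion charge 1+.
Anion [Sc…]: ligand charges -4, Sc(III) ⇒ ion charge 1−.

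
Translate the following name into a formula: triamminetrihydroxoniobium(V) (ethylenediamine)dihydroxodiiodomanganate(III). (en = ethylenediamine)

[Nb(NH3)3(OH)3][Mn(en)I2(OH)2]2

Cation [Nb…]: ligand charges -3, Nb(V) ⇒ ion charge 2+.
Anion [Mn…]: ligand charges -4, Mn(III) ⇒ ion charge 1−.
One 2+ cation requires 2 of the 1− anion.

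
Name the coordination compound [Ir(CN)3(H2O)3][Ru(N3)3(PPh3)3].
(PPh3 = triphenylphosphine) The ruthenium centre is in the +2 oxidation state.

Ru is given as +2; the anion's ligand charges sum to -3, so the complex anion is 1−.
A 1:1 salt means the cation carries the equal and opposite charge, 1+.
Cation: ligand charges sum to -3; for the ion to be 1+, Ir = +4.

triaquatricyanoiridium(IV) triazidotris(triphenylphosphine)ruthenate(II)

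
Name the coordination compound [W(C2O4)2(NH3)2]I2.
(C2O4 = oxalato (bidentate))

diamminedioxalatotungsten(VI) iodide

The 2 iodide counter-ions carry a total charge of -2, so each complex ion is 2+.
Ligand charges: 2×oxalato (-2 each), 2×ammine (neutral); total -4. So W + (-4) = 2+, giving W = +6.
Ligands are named alphabetically: ammine before oxalato.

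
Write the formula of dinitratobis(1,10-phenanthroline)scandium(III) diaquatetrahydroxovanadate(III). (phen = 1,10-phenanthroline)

Cation [Sc…]: ligand charges -2, Sc(III) ⇒ ion charge 1+.
Anion [V…]: ligand charges -4, V(III) ⇒ ion charge 1−.
One 1+ cation balances one 1− anion.

[Sc(NO3)2(phen)2][V(H2O)2(OH)4]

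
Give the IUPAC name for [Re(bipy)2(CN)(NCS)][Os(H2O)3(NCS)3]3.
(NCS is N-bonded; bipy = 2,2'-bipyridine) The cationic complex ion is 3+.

Both ions are complex: the cation is named first with the plain metal name, the anion second with the -ate form; each ion's ligands are alphabetised independently.
The complex cation is given as 3+; its ligand charges sum to -2, so Re = +5.
With 3 anions per cation, each anion must be 3/3 = 1−.
Anion: ligand charges sum to -3; for the ion to be 1−, Os = +2.

bis(2,2'-bipyridine)cyanoisothiocyanatorhenium(V) triaquatriisothiocyanatoosmate(II)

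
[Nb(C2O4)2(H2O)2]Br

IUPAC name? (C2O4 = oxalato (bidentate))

The 1 bromide counter-ion carries a total charge of -1, so each complex ion is 1+.
Ligand charges: 2×oxalato (-2 each), 2×aqua (neutral); total -4. So Nb + (-4) = 1+, giving Nb = +5.
Ligands are named alphabetically: aqua before oxalato.

diaquadioxalatoniobium(V) bromide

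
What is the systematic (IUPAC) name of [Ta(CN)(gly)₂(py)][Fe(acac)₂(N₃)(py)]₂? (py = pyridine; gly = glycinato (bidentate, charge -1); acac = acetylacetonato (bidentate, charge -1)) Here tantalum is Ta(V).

Both ions are complex: the cation is named first with the plain metal name, the anion second with the -ate form; each ion's ligands are alphabetised independently.
Ta is given as +5; the cation's ligand charges sum to -3, so the complex cation is 2+.
With 2 anions per cation, each anion must be 2/2 = 1−.
Anion: ligand charges sum to -3; for the ion to be 1−, Fe = +2.

cyanobis(glycinato)(pyridine)tantalum(V) bis(acetylacetonato)azido(pyridine)ferrate(II)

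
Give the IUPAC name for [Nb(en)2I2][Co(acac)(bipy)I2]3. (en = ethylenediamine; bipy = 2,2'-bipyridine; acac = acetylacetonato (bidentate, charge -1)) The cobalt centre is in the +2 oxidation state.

bis(ethylenediamine)diiodoniobium(V) (acetylacetonato)(2,2'-bipyridine)diiodocobaltate(II)

Both ions are complex: the cation is named first with the plain metal name, the anion second with the -ate form; each ion's ligands are alphabetised independently.
Co is given as +2; the anion's ligand charges sum to -3, so the complex anion is 1−.
With 3 anions per cation, the cation must be 3×1 = 3+.
Cation: ligand charges sum to -2; for the ion to be 3+, Nb = +5.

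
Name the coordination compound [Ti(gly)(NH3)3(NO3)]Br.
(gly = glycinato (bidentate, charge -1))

The 1 bromide counter-ion carries a total charge of -1, so each complex ion is 1+.
Ligand charges: 3×ammine (neutral), 1×glycinato (-1 each), 1×nitrato (-1 each); total -2. So Ti + (-2) = 1+, giving Ti = +3.
Ligands are named alphabetically: ammine before glycinato before nitrato.

triammine(glycinato)nitratotitanium(III) bromide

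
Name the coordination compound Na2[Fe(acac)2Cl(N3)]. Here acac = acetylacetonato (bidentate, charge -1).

sodium bis(acetylacetonato)azidochloroferrate(II)

The 2 sodium counter-ions carry a total charge of +2, so each complex ion is 2−.
Ligand charges: 1×chloro (-1 each), 2×acetylacetonato (-1 each), 1×azido (-1 each); total -4. So Fe + (-4) = 2−, giving Fe = +2.
Ligands are named alphabetically: acetylacetonato before azido before chloro.
The complex ion is anionic, so iron takes the -ate form ferrate(II).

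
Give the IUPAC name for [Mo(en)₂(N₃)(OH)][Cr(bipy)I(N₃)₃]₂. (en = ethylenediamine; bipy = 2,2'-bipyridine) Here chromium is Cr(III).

Cr is given as +3; the anion's ligand charges sum to -4, so the complex anion is 1−.
With 2 anions per cation, the cation must be 2×1 = 2+.
Cation: ligand charges sum to -2; for the ion to be 2+, Mo = +4.

azidobis(ethylenediamine)hydroxomolybdenum(IV) triazido(2,2'-bipyridine)iodochromate(III)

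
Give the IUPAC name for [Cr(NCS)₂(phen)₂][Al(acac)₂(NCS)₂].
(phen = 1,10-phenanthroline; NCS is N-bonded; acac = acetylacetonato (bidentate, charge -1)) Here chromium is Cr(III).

diisothiocyanatobis(1,10-phenanthroline)chromium(III) bis(acetylacetonato)diisothiocyanatoaluminate(III)

Both ions are complex: the cation is named first with the plain metal name, the anion second with the -ate form; each ion's ligands are alphabetised independently.
Cr is given as +3; the cation's ligand charges sum to -2, so the complex cation is 1+.
A 1:1 salt means the anion carries the equal and opposite charge, 1−.
Anion: ligand charges sum to -4; for the ion to be 1−, Al = +3.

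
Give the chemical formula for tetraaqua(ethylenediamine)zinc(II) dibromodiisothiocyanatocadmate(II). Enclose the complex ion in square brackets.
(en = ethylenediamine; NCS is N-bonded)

Cation [Zn…]: ligand charges 0, Zn(II) ⇒ ion charge 2+.
Anion [Cd…]: ligand charges -4, Cd(II) ⇒ ion charge 2−.
One 2+ cation balances one 2− anion.

[Zn(en)(H2O)4][CdBr2(NCS)2]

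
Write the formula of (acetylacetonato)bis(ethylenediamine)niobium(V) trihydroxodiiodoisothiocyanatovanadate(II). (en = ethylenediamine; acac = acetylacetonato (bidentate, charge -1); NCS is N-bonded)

Cation [Nb…]: ligand charges -1, Nb(V) ⇒ ion charge 4+.
Anion [V…]: ligand charges -6, V(II) ⇒ ion charge 4−.
One 4+ cation balances one 4− anion.

[Nb(acac)(en)2][VI2(NCS)(OH)3]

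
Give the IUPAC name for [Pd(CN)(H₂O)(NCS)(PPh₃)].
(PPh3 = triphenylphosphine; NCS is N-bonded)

aquacyanoisothiocyanato(triphenylphosphine)palladium(II)

There is no counter-ion, so the complex is neutral overall.
Ligand charges: 1×triphenylphosphine (neutral), 1×cyano (-1 each), 1×aqua (neutral), 1×isothiocyanato (-1 each); total -2. So Pd + (-2) = 0, giving Pd = +2.
Ligands are named alphabetically: aqua before cyano before isothiocyanato before triphenylphosphine.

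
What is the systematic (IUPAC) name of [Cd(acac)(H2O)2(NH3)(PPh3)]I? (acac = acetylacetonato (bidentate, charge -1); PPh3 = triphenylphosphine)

The 1 iodide counter-ion carries a total charge of -1, so each complex ion is 1+.
Ligand charges: 1×acetylacetonato (-1 each), 1×ammine (neutral), 2×aqua (neutral), 1×triphenylphosphine (neutral); total -1. So Cd + (-1) = 1+, giving Cd = +2.
Ligands are named alphabetically: acetylacetonato before ammine before aqua before triphenylphosphine.

(acetylacetonato)amminediaqua(triphenylphosphine)cadmium(II) iodide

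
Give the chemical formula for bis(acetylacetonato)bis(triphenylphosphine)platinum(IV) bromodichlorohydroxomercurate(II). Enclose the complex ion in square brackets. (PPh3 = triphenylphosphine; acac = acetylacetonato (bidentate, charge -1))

[Pt(acac)2(PPh3)2][HgBrCl2(OH)]

Cation [Pt…]: ligand charges -2, Pt(IV) ⇒ ion charge 2+.
Anion [Hg…]: ligand charges -4, Hg(II) ⇒ ion charge 2−.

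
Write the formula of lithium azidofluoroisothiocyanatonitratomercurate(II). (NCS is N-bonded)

Li2[HgF(N3)(NCS)(NO3)]

Ligands: 1 azido (N3, -1), 1 isothiocyanato (NCS, -1), 1 nitrato (NO3, -1), 1 fluoro (F, -1). Ligand charge sum = -4.
Charge balance with lithium (+1) requires 1 complex ion per 2 lithium.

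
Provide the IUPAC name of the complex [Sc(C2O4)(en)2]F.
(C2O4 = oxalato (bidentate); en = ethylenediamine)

bis(ethylenediamine)oxalatoscandium(III) fluoride

The 1 fluoride counter-ion carries a total charge of -1, so each complex ion is 1+.
Ligand charges: 1×oxalato (-2 each), 2×ethylenediamine (neutral); total -2. So Sc + (-2) = 1+, giving Sc = +3.
Ligands are named alphabetically: ethylenediamine before oxalato.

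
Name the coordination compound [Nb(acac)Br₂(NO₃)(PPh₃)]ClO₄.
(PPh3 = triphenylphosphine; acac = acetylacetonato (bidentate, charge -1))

The 1 perchlorate counter-ion carries a total charge of -1, so each complex ion is 1+.
Ligand charges: 1×triphenylphosphine (neutral), 2×bromo (-1 each), 1×acetylacetonato (-1 each), 1×nitrato (-1 each); total -4. So Nb + (-4) = 1+, giving Nb = +5.
Ligands are named alphabetically: acetylacetonato before bromo before nitrato before triphenylphosphine.

(acetylacetonato)dibromonitrato(triphenylphosphine)niobium(V) perchlorate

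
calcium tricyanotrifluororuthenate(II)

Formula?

Ligands: 3 fluoro (F, -1), 3 cyano (CN, -1). Ligand charge sum = -6.
Charge balance with calcium (+2) requires 1 complex ion per 2 calcium.

Ca2[Ru(CN)3F3]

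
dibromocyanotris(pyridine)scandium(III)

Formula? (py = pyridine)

[ScBr2(CN)(py)3]

Ligands: 1 cyano (CN, -1), 3 pyridine (py, neutral), 2 bromo (Br, -1). Ligand charge sum = -3.
With Sc in oxidation state +3, the complex ion is [Sc...].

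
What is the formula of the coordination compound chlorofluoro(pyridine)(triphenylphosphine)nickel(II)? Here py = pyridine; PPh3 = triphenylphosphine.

[NiClF(PPh3)(py)]

Ligands: 1 pyridine (py, neutral), 1 chloro (Cl, -1), 1 fluoro (F, -1), 1 triphenylphosphine (PPh3, neutral). Ligand charge sum = -2.
With Ni in oxidation state +2, the complex ion is [Ni...].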